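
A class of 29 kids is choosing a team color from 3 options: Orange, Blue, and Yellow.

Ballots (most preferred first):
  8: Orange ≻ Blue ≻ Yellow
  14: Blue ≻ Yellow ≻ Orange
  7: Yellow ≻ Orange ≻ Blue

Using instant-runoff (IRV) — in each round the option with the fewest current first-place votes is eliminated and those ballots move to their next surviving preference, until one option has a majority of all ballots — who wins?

Round 1: Orange 8, Blue 14, Yellow 7. Yellow eliminated.
Round 2: Orange 15, Blue 14. Orange has a majority (≥15).

Orange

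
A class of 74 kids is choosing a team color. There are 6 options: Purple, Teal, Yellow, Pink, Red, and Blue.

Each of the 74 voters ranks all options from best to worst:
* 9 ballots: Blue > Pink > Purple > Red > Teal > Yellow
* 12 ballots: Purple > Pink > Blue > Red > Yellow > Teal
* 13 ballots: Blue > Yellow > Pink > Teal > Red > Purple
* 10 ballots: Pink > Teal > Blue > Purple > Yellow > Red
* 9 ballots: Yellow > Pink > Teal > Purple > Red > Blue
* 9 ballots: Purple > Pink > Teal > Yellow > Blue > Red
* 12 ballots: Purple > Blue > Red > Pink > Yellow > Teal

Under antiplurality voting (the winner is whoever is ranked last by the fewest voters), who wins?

Pink

Last-place votes: Purple 13, Teal 24, Yellow 9, Pink 0, Red 19, Blue 9.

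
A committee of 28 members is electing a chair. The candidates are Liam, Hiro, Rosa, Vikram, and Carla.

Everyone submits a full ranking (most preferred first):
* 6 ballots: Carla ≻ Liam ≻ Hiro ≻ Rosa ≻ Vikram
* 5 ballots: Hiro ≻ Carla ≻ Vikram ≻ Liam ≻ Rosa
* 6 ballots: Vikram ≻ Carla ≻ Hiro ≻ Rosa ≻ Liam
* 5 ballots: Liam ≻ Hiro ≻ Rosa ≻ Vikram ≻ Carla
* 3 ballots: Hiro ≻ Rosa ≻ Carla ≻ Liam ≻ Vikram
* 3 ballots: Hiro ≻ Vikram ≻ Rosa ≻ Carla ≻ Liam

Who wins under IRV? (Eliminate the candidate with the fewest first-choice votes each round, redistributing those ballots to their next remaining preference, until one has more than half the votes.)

Round 1: Liam 5, Hiro 11, Rosa 0, Vikram 6, Carla 6. Rosa eliminated.
Round 2: Liam 5, Hiro 11, Vikram 6, Carla 6. Liam eliminated.
Round 3: Hiro 16, Vikram 6, Carla 6. Hiro has a majority (≥15).

Hiro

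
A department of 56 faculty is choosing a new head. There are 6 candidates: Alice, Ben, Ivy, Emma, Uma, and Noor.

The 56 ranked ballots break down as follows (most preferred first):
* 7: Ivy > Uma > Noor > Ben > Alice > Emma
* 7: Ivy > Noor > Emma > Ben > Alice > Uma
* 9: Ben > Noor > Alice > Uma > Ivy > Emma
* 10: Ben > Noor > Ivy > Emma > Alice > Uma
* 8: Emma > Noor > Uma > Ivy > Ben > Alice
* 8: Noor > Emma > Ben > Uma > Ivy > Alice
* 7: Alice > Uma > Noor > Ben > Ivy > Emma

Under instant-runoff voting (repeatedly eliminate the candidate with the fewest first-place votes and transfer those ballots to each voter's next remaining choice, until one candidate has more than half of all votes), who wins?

Round 1: Alice 7, Ben 19, Ivy 14, Emma 8, Uma 0, Noor 8. Uma eliminated.
Round 2: Alice 7, Ben 19, Ivy 14, Emma 8, Noor 8. Alice eliminated.
Round 3: Ben 19, Ivy 14, Emma 8, Noor 15. Emma eliminated.
Round 4: Ben 19, Ivy 14, Noor 23. Ivy eliminated.
Round 5: Ben 19, Noor 37. Noor has a majority (≥29).

Noor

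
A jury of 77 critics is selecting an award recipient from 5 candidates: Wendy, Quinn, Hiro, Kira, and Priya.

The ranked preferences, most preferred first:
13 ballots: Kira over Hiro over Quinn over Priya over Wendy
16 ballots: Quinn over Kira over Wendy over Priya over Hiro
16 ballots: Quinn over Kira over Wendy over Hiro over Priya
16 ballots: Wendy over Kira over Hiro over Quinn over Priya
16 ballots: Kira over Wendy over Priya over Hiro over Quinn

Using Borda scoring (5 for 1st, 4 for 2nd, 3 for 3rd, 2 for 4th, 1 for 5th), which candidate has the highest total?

Kira

Wendy: 13×1 + 16×3 + 16×3 + 16×5 + 16×4 = 253
Quinn: 13×3 + 16×5 + 16×5 + 16×2 + 16×1 = 247
Hiro: 13×4 + 16×1 + 16×2 + 16×3 + 16×2 = 180
Kira: 13×5 + 16×4 + 16×4 + 16×4 + 16×5 = 337
Priya: 13×2 + 16×2 + 16×1 + 16×1 + 16×3 = 138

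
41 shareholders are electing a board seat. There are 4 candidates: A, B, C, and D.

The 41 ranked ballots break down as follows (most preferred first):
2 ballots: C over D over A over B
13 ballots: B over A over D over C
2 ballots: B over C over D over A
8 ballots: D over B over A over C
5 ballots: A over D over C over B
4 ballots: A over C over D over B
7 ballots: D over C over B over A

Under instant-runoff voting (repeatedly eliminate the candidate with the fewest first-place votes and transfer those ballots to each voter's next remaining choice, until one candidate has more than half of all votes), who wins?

Round 1: A 9, B 15, C 2, D 15. C eliminated.
Round 2: A 9, B 15, D 17. A eliminated.
Round 3: B 15, D 26. D has a majority (≥21).

D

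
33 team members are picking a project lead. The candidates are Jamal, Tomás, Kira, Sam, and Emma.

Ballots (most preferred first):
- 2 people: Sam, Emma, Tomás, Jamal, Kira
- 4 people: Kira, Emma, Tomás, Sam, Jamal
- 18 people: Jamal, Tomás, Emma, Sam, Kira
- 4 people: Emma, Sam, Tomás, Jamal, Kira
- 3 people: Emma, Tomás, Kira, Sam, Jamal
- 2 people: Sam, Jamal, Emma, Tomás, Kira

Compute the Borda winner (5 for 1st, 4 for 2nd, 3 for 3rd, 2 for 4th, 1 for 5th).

Emma

Jamal: 2×2 + 4×1 + 18×5 + 4×2 + 3×1 + 2×4 = 117
Tomás: 2×3 + 4×3 + 18×4 + 4×3 + 3×4 + 2×2 = 118
Kira: 2×1 + 4×5 + 18×1 + 4×1 + 3×3 + 2×1 = 55
Sam: 2×5 + 4×2 + 18×2 + 4×4 + 3×2 + 2×5 = 86
Emma: 2×4 + 4×4 + 18×3 + 4×5 + 3×5 + 2×3 = 119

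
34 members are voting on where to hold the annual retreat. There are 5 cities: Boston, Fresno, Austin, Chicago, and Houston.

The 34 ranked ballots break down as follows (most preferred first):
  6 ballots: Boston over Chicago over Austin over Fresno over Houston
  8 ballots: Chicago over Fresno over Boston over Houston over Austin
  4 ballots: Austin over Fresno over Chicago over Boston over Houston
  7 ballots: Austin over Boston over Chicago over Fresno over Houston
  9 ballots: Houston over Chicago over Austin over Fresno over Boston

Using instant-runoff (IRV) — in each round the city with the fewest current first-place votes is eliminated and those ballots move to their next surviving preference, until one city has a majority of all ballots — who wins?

Chicago

Round 1: Boston 6, Fresno 0, Austin 11, Chicago 8, Houston 9. Fresno eliminated.
Round 2: Boston 6, Austin 11, Chicago 8, Houston 9. Boston eliminated.
Round 3: Austin 11, Chicago 14, Houston 9. Houston eliminated.
Round 4: Austin 11, Chicago 23. Chicago has a majority (≥18).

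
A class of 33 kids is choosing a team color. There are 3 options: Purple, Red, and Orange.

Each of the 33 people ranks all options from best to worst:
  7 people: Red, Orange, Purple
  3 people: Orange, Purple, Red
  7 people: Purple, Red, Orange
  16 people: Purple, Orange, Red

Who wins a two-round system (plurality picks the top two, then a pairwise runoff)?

Round 1 first-place votes: Purple 23, Red 7, Orange 3. Purple and Red advance.
Runoff: Purple is ranked above Red on 26 ballots, Red above Purple on 7.

Purple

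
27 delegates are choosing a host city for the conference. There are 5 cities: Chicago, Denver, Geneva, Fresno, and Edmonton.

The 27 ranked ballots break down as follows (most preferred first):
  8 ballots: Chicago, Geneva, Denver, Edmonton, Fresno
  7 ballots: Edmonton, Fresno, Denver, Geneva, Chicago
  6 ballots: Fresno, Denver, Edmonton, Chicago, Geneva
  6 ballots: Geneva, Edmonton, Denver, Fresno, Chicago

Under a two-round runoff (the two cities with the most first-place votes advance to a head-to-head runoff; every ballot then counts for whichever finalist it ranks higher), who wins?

Edmonton

Round 1 first-place votes: Chicago 8, Denver 0, Geneva 6, Fresno 6, Edmonton 7. Chicago and Edmonton advance.
Runoff: Chicago is ranked above Edmonton on 8 ballots, Edmonton above Chicago on 19.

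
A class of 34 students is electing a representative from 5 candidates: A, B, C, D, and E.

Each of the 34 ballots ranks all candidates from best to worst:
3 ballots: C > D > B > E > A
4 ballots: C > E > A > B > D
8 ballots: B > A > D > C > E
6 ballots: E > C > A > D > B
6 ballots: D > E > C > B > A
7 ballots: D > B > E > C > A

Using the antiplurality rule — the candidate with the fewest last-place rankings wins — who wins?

Last-place votes: A 16, B 6, C 0, D 4, E 8.

C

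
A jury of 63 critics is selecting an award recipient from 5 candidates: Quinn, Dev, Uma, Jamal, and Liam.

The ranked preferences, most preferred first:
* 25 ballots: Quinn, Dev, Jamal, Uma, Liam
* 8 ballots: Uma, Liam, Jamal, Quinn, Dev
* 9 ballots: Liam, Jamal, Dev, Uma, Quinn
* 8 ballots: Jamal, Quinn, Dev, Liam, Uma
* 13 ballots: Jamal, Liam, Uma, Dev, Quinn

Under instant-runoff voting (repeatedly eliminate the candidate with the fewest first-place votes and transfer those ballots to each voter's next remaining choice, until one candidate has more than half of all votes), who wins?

Round 1: Quinn 25, Dev 0, Uma 8, Jamal 21, Liam 9. Dev eliminated.
Round 2: Quinn 25, Uma 8, Jamal 21, Liam 9. Uma eliminated.
Round 3: Quinn 25, Jamal 21, Liam 17. Liam eliminated.
Round 4: Quinn 25, Jamal 38. Jamal has a majority (≥32).

Jamal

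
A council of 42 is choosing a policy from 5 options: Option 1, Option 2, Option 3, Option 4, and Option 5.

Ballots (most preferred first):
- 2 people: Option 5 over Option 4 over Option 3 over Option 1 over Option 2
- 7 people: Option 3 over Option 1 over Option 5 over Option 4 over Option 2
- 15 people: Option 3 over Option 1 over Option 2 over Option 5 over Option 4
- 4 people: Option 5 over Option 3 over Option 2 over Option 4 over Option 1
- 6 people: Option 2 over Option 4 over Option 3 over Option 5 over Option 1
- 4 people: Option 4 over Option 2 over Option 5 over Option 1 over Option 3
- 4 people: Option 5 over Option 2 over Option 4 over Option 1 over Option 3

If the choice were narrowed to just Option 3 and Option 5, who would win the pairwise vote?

Option 3

Option 3 is ranked above Option 5 on 28 ballots; Option 5 above Option 3 on 14.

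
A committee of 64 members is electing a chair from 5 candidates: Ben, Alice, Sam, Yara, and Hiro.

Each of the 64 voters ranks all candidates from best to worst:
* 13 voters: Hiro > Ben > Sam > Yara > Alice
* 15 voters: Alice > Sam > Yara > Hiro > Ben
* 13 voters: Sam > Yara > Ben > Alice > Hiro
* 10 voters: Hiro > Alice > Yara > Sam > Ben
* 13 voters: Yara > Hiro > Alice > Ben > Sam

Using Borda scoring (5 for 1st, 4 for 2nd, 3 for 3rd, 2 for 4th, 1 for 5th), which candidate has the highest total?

Yara

Ben: 13×4 + 15×1 + 13×3 + 10×1 + 13×2 = 142
Alice: 13×1 + 15×5 + 13×2 + 10×4 + 13×3 = 193
Sam: 13×3 + 15×4 + 13×5 + 10×2 + 13×1 = 197
Yara: 13×2 + 15×3 + 13×4 + 10×3 + 13×5 = 218
Hiro: 13×5 + 15×2 + 13×1 + 10×5 + 13×4 = 210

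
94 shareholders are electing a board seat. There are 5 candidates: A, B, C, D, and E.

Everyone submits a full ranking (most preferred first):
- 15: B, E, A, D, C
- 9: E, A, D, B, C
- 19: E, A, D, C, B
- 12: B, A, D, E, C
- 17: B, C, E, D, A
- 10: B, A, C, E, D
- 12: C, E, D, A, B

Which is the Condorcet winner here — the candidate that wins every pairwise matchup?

B

B vs A: 54–40
B vs C: 63–31
B vs D: 54–40
B vs E: 54–40
B beats every other candidate.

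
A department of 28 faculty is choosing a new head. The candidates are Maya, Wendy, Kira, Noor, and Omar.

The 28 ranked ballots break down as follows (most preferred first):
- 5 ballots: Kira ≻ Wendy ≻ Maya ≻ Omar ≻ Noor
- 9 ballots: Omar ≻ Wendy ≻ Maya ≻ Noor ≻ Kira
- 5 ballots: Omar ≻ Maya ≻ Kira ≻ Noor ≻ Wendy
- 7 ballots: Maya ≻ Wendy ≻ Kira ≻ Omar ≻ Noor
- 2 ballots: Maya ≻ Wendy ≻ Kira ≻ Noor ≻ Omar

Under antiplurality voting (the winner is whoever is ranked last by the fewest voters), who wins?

Last-place votes: Maya 0, Wendy 5, Kira 9, Noor 12, Omar 2.

Maya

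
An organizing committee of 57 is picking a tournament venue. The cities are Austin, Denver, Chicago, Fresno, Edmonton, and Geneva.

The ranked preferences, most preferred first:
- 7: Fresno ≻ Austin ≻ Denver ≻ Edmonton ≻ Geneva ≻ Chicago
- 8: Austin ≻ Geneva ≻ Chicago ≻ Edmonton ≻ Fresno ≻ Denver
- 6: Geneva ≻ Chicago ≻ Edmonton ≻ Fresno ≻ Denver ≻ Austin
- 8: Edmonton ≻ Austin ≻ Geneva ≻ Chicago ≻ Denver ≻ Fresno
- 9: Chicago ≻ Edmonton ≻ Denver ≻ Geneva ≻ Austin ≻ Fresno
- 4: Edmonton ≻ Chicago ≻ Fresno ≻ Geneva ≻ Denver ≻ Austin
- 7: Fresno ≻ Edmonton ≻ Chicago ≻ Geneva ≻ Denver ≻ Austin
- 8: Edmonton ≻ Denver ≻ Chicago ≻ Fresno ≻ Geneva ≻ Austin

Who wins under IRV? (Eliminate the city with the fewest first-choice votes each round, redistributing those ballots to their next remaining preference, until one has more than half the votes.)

Edmonton

Round 1: Austin 8, Denver 0, Chicago 9, Fresno 14, Edmonton 20, Geneva 6. Denver eliminated.
Round 2: Austin 8, Chicago 9, Fresno 14, Edmonton 20, Geneva 6. Geneva eliminated.
Round 3: Austin 8, Chicago 15, Fresno 14, Edmonton 20. Austin eliminated.
Round 4: Chicago 23, Fresno 14, Edmonton 20. Fresno eliminated.
Round 5: Chicago 23, Edmonton 34. Edmonton has a majority (≥29).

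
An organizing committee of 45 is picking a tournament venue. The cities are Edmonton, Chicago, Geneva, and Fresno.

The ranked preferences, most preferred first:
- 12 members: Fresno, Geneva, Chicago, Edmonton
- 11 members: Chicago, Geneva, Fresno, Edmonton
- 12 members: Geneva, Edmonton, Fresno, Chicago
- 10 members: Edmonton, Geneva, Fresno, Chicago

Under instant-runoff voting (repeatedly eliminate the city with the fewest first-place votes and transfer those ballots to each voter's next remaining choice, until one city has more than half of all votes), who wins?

Round 1: Edmonton 10, Chicago 11, Geneva 12, Fresno 12. Edmonton eliminated.
Round 2: Chicago 11, Geneva 22, Fresno 12. Chicago eliminated.
Round 3: Geneva 33, Fresno 12. Geneva has a majority (≥23).

Geneva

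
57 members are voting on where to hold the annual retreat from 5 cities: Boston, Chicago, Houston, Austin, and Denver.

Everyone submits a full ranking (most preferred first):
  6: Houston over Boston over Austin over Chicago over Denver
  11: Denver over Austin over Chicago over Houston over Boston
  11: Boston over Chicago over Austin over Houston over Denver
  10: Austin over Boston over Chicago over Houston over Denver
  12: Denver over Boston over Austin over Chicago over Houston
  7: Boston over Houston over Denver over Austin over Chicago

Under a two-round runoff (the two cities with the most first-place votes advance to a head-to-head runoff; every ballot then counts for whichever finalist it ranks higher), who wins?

Boston

Round 1 first-place votes: Boston 18, Chicago 0, Houston 6, Austin 10, Denver 23. Denver and Boston advance.
Runoff: Denver is ranked above Boston on 23 ballots, Boston above Denver on 34.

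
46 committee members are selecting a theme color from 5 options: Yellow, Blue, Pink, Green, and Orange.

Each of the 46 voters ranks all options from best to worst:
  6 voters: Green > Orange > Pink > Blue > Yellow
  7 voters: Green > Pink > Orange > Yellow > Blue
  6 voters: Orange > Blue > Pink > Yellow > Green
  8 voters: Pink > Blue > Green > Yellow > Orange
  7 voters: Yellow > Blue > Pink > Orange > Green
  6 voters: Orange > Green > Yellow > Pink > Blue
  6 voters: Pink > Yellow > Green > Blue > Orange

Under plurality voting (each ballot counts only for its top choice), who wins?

First-place votes: Yellow 7, Blue 0, Pink 14, Green 13, Orange 12.

Pink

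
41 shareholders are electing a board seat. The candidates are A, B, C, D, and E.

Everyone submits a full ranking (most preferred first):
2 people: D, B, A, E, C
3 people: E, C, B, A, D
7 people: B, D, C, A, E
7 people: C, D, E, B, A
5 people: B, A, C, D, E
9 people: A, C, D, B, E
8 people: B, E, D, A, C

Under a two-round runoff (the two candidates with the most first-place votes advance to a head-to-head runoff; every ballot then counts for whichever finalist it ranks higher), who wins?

B

Round 1 first-place votes: A 9, B 20, C 7, D 2, E 3. B and A advance.
Runoff: B is ranked above A on 32 ballots, A above B on 9.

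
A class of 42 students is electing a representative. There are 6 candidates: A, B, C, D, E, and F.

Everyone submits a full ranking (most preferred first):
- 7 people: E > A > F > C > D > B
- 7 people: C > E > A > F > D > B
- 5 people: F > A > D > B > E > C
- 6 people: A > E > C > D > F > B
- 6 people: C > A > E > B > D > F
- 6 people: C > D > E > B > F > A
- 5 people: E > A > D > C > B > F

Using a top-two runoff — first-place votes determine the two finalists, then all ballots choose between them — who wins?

Round 1 first-place votes: A 6, B 0, C 19, D 0, E 12, F 5. C and E advance.
Runoff: C is ranked above E on 19 ballots, E above C on 23.

E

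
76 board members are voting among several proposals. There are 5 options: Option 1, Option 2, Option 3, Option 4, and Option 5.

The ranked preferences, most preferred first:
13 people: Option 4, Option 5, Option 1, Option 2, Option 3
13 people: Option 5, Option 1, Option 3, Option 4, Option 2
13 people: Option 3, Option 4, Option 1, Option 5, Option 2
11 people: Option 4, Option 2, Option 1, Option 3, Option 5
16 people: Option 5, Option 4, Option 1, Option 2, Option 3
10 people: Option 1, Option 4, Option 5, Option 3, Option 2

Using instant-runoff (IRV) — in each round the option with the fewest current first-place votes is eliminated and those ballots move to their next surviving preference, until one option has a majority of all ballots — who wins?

Round 1: Option 1 10, Option 2 0, Option 3 13, Option 4 24, Option 5 29. Option 2 eliminated.
Round 2: Option 1 10, Option 3 13, Option 4 24, Option 5 29. Option 1 eliminated.
Round 3: Option 3 13, Option 4 34, Option 5 29. Option 3 eliminated.
Round 4: Option 4 47, Option 5 29. Option 4 has a majority (≥39).

Option 4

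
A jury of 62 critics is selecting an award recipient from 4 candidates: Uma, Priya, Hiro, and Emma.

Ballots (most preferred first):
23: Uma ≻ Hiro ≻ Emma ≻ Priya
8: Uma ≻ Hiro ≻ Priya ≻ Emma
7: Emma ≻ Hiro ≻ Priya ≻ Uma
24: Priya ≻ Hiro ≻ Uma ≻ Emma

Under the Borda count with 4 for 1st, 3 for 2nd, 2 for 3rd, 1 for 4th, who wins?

Uma: 23×4 + 8×4 + 7×1 + 24×2 = 179
Priya: 23×1 + 8×2 + 7×2 + 24×4 = 149
Hiro: 23×3 + 8×3 + 7×3 + 24×3 = 186
Emma: 23×2 + 8×1 + 7×4 + 24×1 = 106

Hiro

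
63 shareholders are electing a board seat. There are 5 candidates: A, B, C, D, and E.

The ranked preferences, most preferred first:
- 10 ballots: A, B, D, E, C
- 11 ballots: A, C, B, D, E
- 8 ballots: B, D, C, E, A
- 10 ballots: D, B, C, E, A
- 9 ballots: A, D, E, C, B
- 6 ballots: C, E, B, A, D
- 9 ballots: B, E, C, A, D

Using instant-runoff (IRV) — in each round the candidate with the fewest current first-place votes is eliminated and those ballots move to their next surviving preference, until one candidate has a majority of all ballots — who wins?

Round 1: A 30, B 17, C 6, D 10, E 0. E eliminated.
Round 2: A 30, B 17, C 6, D 10. C eliminated.
Round 3: A 30, B 23, D 10. D eliminated.
Round 4: A 30, B 33. B has a majority (≥32).

B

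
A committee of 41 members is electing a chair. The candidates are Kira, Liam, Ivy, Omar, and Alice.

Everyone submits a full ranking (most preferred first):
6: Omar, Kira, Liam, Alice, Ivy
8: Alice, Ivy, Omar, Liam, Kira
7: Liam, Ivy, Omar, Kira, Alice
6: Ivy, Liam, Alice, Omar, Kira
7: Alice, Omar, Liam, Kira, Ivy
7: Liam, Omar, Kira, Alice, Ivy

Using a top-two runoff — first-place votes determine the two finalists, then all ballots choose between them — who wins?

Round 1 first-place votes: Kira 0, Liam 14, Ivy 6, Omar 6, Alice 15. Alice and Liam advance.
Runoff: Alice is ranked above Liam on 15 ballots, Liam above Alice on 26.

Liam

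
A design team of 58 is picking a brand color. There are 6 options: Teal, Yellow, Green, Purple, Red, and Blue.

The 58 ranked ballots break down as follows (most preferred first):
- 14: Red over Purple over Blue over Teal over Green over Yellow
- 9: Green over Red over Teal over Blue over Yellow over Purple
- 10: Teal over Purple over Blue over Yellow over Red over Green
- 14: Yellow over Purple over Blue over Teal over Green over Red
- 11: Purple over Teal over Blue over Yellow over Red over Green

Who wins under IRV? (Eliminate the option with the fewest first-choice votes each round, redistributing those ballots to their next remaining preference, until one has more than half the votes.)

Purple

Round 1: Teal 10, Yellow 14, Green 9, Purple 11, Red 14, Blue 0. Blue eliminated.
Round 2: Teal 10, Yellow 14, Green 9, Purple 11, Red 14. Green eliminated.
Round 3: Teal 10, Yellow 14, Purple 11, Red 23. Teal eliminated.
Round 4: Yellow 14, Purple 21, Red 23. Yellow eliminated.
Round 5: Purple 35, Red 23. Purple has a majority (≥30).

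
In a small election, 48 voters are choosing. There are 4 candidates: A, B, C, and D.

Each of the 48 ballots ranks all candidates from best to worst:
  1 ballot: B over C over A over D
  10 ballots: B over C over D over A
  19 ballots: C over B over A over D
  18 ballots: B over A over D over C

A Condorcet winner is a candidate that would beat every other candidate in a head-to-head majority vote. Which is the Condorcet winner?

B

B vs A: 48–0
B vs C: 29–19
B vs D: 48–0
B beats every other candidate.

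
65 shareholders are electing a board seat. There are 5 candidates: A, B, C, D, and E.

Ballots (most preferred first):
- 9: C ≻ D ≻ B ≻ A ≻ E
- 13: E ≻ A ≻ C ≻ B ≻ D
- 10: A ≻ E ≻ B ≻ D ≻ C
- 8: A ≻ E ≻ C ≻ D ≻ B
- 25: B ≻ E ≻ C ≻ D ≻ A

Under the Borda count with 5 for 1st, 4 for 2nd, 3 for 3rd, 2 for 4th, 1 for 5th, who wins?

A: 9×2 + 13×4 + 10×5 + 8×5 + 25×1 = 185
B: 9×3 + 13×2 + 10×3 + 8×1 + 25×5 = 216
C: 9×5 + 13×3 + 10×1 + 8×3 + 25×3 = 193
D: 9×4 + 13×1 + 10×2 + 8×2 + 25×2 = 135
E: 9×1 + 13×5 + 10×4 + 8×4 + 25×4 = 246

E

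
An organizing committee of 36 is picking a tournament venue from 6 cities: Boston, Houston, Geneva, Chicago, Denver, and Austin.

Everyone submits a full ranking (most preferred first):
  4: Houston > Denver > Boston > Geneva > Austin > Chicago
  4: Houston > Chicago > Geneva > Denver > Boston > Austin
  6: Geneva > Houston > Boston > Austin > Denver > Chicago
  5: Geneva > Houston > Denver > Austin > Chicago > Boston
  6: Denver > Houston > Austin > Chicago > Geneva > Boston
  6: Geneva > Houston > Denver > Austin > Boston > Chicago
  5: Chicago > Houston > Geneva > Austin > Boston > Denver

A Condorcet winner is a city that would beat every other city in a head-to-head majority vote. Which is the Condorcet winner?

Houston vs Boston: 36–0
Houston vs Geneva: 19–17
Houston vs Chicago: 31–5
Houston vs Denver: 30–6
Houston vs Austin: 36–0
Houston beats every other city.

Houston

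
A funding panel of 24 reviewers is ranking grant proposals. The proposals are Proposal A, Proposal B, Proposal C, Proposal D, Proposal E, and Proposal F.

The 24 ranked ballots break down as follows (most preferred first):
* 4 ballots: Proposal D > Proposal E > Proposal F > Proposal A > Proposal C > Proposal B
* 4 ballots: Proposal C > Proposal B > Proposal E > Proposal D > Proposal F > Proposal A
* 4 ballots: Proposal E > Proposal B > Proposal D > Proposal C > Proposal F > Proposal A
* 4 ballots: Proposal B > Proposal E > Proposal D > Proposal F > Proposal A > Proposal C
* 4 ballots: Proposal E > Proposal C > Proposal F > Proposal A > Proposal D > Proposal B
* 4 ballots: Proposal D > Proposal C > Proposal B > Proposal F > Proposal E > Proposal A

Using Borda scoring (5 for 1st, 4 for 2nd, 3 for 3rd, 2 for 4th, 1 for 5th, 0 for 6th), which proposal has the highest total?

Proposal A: 4×2 + 4×0 + 4×0 + 4×1 + 4×2 + 4×0 = 20
Proposal B: 4×0 + 4×4 + 4×4 + 4×5 + 4×0 + 4×3 = 64
Proposal C: 4×1 + 4×5 + 4×2 + 4×0 + 4×4 + 4×4 = 64
Proposal D: 4×5 + 4×2 + 4×3 + 4×3 + 4×1 + 4×5 = 76
Proposal E: 4×4 + 4×3 + 4×5 + 4×4 + 4×5 + 4×1 = 88
Proposal F: 4×3 + 4×1 + 4×1 + 4×2 + 4×3 + 4×2 = 48

Proposal E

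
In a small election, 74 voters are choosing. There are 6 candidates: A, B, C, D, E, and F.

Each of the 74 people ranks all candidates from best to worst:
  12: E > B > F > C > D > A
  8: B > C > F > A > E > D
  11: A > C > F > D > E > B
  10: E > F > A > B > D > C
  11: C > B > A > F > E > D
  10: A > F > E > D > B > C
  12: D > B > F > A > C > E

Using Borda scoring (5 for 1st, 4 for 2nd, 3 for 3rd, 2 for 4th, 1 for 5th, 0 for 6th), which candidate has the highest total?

A: 12×0 + 8×2 + 11×5 + 10×3 + 11×3 + 10×5 + 12×2 = 208
B: 12×4 + 8×5 + 11×0 + 10×2 + 11×4 + 10×1 + 12×4 = 210
C: 12×2 + 8×4 + 11×4 + 10×0 + 11×5 + 10×0 + 12×1 = 167
D: 12×1 + 8×0 + 11×2 + 10×1 + 11×0 + 10×2 + 12×5 = 124
E: 12×5 + 8×1 + 11×1 + 10×5 + 11×1 + 10×3 + 12×0 = 170
F: 12×3 + 8×3 + 11×3 + 10×4 + 11×2 + 10×4 + 12×3 = 231

F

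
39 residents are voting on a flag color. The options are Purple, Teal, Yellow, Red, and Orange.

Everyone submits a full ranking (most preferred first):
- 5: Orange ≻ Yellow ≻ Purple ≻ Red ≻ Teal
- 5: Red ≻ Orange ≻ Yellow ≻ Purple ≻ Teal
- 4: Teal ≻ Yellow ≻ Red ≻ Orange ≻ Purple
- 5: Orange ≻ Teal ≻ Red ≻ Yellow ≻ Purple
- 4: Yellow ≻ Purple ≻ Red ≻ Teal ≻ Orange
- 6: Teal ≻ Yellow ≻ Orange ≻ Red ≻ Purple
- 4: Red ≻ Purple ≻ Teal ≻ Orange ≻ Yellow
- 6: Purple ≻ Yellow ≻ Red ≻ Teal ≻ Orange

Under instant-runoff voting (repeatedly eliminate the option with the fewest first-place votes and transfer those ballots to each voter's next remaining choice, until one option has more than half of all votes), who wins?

Orange

Round 1: Purple 6, Teal 10, Yellow 4, Red 9, Orange 10. Yellow eliminated.
Round 2: Purple 10, Teal 10, Red 9, Orange 10. Red eliminated.
Round 3: Purple 14, Teal 10, Orange 15. Teal eliminated.
Round 4: Purple 14, Orange 25. Orange has a majority (≥20).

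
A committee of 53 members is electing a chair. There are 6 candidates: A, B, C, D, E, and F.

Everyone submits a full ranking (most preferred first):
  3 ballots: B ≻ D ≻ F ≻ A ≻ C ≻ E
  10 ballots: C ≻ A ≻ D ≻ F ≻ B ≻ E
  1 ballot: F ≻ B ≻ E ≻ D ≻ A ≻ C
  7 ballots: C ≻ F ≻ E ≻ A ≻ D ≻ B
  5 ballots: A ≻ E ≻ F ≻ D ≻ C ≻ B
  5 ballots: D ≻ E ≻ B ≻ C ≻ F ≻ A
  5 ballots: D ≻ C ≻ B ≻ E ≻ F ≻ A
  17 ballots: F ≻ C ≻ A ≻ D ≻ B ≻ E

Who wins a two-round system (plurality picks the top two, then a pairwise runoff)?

Round 1 first-place votes: A 5, B 3, C 17, D 10, E 0, F 18. F and C advance.
Runoff: F is ranked above C on 26 ballots, C above F on 27.

C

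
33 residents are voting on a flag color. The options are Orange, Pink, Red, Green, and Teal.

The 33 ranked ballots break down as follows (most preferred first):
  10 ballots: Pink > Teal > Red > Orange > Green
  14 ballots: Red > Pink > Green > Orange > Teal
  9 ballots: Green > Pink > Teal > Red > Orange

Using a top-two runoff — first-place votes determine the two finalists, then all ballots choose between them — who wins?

Round 1 first-place votes: Orange 0, Pink 10, Red 14, Green 9, Teal 0. Red and Pink advance.
Runoff: Red is ranked above Pink on 14 ballots, Pink above Red on 19.

Pink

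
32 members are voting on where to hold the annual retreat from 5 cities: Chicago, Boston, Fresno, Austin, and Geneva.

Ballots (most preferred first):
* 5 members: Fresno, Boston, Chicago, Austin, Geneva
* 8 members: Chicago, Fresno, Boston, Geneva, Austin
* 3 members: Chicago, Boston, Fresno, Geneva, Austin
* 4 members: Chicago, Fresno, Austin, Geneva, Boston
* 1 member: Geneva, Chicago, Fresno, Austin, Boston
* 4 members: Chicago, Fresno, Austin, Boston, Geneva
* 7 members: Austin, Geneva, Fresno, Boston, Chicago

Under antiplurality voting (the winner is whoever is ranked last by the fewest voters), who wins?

Fresno

Last-place votes: Chicago 7, Boston 5, Fresno 0, Austin 11, Geneva 9.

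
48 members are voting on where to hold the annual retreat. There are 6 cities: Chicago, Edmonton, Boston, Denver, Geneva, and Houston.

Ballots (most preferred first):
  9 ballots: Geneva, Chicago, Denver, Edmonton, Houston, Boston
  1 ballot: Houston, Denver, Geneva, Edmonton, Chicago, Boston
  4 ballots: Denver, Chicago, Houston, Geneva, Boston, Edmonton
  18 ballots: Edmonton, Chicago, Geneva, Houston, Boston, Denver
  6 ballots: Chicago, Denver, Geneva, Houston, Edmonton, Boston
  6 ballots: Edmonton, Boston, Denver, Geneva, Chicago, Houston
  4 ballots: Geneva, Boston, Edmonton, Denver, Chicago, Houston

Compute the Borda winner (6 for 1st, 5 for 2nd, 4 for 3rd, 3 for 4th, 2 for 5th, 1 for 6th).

Chicago: 9×5 + 1×2 + 4×5 + 18×5 + 6×6 + 6×2 + 4×2 = 213
Edmonton: 9×3 + 1×3 + 4×1 + 18×6 + 6×2 + 6×6 + 4×4 = 206
Boston: 9×1 + 1×1 + 4×2 + 18×2 + 6×1 + 6×5 + 4×5 = 110
Denver: 9×4 + 1×5 + 4×6 + 18×1 + 6×5 + 6×4 + 4×3 = 149
Geneva: 9×6 + 1×4 + 4×3 + 18×4 + 6×4 + 6×3 + 4×6 = 208
Houston: 9×2 + 1×6 + 4×4 + 18×3 + 6×3 + 6×1 + 4×1 = 122

Chicago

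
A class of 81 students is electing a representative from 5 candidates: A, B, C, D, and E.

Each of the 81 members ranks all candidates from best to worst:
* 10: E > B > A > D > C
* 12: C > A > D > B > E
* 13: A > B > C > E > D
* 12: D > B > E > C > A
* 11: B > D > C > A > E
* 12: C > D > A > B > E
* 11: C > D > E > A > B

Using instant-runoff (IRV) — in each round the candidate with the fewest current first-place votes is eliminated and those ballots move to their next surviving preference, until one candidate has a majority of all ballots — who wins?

B

Round 1: A 13, B 11, C 35, D 12, E 10. E eliminated.
Round 2: A 13, B 21, C 35, D 12. D eliminated.
Round 3: A 13, B 33, C 35. A eliminated.
Round 4: B 46, C 35. B has a majority (≥41).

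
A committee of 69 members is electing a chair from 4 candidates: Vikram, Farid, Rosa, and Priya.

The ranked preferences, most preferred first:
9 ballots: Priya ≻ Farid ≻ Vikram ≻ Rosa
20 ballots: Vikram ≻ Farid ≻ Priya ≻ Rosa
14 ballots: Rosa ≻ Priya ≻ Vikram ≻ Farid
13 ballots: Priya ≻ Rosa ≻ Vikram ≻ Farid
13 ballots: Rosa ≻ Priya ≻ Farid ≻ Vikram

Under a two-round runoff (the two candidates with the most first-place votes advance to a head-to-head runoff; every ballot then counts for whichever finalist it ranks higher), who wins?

Priya

Round 1 first-place votes: Vikram 20, Farid 0, Rosa 27, Priya 22. Rosa and Priya advance.
Runoff: Rosa is ranked above Priya on 27 ballots, Priya above Rosa on 42.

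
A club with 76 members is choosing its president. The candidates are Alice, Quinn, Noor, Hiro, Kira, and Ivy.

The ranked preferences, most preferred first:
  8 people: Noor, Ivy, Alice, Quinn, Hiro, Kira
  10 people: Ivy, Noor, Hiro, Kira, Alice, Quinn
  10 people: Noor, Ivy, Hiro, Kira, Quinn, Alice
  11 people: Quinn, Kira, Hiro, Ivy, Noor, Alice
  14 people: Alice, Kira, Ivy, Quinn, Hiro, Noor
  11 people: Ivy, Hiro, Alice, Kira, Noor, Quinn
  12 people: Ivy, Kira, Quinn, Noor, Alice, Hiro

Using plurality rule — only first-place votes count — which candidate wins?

Ivy

First-place votes: Alice 14, Quinn 11, Noor 18, Hiro 0, Kira 0, Ivy 33.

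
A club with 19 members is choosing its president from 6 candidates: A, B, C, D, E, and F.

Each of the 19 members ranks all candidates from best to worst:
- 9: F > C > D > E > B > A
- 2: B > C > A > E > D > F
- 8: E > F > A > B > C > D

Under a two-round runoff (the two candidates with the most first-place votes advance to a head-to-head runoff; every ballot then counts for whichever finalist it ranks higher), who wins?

Round 1 first-place votes: A 0, B 2, C 0, D 0, E 8, F 9. F and E advance.
Runoff: F is ranked above E on 9 ballots, E above F on 10.

E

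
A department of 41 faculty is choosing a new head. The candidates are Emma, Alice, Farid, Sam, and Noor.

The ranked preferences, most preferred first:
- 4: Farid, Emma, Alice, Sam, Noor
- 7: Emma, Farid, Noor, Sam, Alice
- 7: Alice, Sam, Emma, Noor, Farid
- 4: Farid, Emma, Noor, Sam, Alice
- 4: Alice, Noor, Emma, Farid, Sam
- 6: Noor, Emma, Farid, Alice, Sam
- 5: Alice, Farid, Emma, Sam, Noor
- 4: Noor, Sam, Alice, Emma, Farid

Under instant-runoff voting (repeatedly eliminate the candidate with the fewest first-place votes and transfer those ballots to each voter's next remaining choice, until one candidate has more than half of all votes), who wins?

Farid

Round 1: Emma 7, Alice 16, Farid 8, Sam 0, Noor 10. Sam eliminated.
Round 2: Emma 7, Alice 16, Farid 8, Noor 10. Emma eliminated.
Round 3: Alice 16, Farid 15, Noor 10. Noor eliminated.
Round 4: Alice 20, Farid 21. Farid has a majority (≥21).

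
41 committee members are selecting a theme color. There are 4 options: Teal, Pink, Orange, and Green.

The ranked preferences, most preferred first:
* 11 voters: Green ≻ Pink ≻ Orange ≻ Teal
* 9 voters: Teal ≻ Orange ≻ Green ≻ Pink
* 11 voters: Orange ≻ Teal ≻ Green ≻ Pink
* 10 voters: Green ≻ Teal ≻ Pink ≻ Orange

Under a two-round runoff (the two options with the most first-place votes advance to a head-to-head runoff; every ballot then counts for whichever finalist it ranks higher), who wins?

Round 1 first-place votes: Teal 9, Pink 0, Orange 11, Green 21. Green and Orange advance.
Runoff: Green is ranked above Orange on 21 ballots, Orange above Green on 20.

Green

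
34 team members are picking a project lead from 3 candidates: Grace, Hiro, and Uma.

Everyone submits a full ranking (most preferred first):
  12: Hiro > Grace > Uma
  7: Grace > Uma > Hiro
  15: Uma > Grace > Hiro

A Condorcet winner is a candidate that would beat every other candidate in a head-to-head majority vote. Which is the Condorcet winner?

Grace vs Hiro: 22–12
Grace vs Uma: 19–15
Grace beats every other candidate.

Grace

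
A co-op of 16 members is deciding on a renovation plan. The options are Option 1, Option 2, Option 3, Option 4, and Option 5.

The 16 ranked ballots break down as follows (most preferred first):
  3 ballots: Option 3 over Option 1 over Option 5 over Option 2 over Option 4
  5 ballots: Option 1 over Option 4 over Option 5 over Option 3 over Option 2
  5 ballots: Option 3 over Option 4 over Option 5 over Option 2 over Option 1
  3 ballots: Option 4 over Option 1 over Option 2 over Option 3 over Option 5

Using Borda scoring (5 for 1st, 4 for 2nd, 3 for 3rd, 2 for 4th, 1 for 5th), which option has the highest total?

Option 1: 3×4 + 5×5 + 5×1 + 3×4 = 54
Option 2: 3×2 + 5×1 + 5×2 + 3×3 = 30
Option 3: 3×5 + 5×2 + 5×5 + 3×2 = 56
Option 4: 3×1 + 5×4 + 5×4 + 3×5 = 58
Option 5: 3×3 + 5×3 + 5×3 + 3×1 = 42

Option 4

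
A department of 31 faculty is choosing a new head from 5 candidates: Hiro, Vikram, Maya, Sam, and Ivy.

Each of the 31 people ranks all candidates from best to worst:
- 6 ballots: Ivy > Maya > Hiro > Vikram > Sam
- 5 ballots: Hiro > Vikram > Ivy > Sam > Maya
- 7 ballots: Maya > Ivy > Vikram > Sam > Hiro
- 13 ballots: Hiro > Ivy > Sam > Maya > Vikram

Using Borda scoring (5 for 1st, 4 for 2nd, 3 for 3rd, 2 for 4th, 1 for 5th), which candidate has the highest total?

Hiro: 6×3 + 5×5 + 7×1 + 13×5 = 115
Vikram: 6×2 + 5×4 + 7×3 + 13×1 = 66
Maya: 6×4 + 5×1 + 7×5 + 13×2 = 90
Sam: 6×1 + 5×2 + 7×2 + 13×3 = 69
Ivy: 6×5 + 5×3 + 7×4 + 13×4 = 125

Ivy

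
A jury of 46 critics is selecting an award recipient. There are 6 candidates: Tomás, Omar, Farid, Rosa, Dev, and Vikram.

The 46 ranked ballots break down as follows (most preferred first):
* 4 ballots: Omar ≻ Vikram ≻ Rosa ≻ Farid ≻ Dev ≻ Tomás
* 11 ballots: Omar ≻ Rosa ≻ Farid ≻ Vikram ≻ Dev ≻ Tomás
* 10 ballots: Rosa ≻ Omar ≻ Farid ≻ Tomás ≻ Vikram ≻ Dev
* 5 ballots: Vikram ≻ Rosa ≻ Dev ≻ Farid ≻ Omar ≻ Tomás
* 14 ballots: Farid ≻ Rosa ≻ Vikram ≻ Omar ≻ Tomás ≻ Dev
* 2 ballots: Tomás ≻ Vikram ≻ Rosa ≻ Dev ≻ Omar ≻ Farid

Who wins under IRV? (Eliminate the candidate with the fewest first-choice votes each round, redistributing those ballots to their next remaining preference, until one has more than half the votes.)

Rosa

Round 1: Tomás 2, Omar 15, Farid 14, Rosa 10, Dev 0, Vikram 5. Dev eliminated.
Round 2: Tomás 2, Omar 15, Farid 14, Rosa 10, Vikram 5. Tomás eliminated.
Round 3: Omar 15, Farid 14, Rosa 10, Vikram 7. Vikram eliminated.
Round 4: Omar 15, Farid 14, Rosa 17. Farid eliminated.
Round 5: Omar 15, Rosa 31. Rosa has a majority (≥24).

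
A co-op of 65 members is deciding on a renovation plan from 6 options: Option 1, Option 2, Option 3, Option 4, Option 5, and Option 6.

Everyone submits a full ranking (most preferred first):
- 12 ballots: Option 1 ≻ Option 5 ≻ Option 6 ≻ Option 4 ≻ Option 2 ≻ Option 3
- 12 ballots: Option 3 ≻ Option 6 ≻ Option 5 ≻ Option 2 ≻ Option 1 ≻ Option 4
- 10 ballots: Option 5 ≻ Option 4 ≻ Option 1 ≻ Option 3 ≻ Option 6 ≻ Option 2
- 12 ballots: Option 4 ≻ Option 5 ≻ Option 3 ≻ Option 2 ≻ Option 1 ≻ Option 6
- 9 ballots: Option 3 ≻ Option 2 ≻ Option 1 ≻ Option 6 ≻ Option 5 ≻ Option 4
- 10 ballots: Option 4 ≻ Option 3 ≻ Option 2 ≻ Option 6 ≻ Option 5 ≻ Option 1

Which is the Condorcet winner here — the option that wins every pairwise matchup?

Option 5 vs Option 1: 44–21
Option 5 vs Option 2: 46–19
Option 5 vs Option 3: 34–31
Option 5 vs Option 4: 43–22
Option 5 vs Option 6: 34–31
Option 5 beats every other option.

Option 5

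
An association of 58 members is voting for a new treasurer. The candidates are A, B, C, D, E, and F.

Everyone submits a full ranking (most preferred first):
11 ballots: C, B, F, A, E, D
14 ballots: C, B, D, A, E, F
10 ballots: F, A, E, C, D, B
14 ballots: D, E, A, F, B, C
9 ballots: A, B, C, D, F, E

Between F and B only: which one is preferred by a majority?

F is ranked above B on 24 ballots; B above F on 34.

B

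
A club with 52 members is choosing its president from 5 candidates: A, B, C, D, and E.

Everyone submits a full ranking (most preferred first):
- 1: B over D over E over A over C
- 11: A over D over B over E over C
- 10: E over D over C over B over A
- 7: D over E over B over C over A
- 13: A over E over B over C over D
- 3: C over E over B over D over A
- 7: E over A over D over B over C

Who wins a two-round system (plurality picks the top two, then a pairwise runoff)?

E

Round 1 first-place votes: A 24, B 1, C 3, D 7, E 17. A and E advance.
Runoff: A is ranked above E on 24 ballots, E above A on 28.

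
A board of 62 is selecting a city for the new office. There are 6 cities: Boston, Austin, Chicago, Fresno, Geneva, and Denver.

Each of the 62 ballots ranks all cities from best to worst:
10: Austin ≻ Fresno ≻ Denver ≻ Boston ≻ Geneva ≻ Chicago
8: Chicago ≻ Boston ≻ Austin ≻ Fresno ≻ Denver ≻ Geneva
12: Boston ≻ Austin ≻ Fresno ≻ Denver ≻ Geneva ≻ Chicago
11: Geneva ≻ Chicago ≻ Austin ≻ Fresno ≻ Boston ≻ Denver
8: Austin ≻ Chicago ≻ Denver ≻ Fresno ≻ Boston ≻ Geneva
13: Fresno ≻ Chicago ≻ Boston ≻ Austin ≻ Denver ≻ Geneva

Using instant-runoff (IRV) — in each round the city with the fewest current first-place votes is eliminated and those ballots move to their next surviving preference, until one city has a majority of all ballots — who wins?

Boston

Round 1: Boston 12, Austin 18, Chicago 8, Fresno 13, Geneva 11, Denver 0. Denver eliminated.
Round 2: Boston 12, Austin 18, Chicago 8, Fresno 13, Geneva 11. Chicago eliminated.
Round 3: Boston 20, Austin 18, Fresno 13, Geneva 11. Geneva eliminated.
Round 4: Boston 20, Austin 29, Fresno 13. Fresno eliminated.
Round 5: Boston 33, Austin 29. Boston has a majority (≥32).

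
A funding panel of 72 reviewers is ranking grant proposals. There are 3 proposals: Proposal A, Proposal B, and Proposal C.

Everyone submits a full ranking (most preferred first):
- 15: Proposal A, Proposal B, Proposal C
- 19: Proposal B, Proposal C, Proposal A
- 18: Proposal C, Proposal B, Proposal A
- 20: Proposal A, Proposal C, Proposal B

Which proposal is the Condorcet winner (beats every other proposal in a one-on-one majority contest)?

Proposal C

Proposal C vs Proposal A: 37–35
Proposal C vs Proposal B: 38–34
Proposal C beats every other proposal.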